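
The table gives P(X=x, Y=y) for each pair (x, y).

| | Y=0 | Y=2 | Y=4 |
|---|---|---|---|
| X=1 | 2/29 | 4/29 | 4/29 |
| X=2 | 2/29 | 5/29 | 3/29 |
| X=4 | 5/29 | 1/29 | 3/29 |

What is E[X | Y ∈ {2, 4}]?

P(Y ∈ {2, 4}) = 20/29.
Summing X·P(X=x,Y=y) over the conditioning event gives 40/29.
E[X | Y ∈ {2, 4}] = (40/29) / (20/29) = 2.

2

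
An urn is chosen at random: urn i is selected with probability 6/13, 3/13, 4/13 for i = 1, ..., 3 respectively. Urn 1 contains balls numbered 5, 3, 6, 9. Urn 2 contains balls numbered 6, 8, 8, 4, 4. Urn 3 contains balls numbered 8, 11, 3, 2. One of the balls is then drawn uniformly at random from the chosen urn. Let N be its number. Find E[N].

E[N | urn 1] = (5+3+6+9)/4 = 23/4.
E[N | urn 2] = (6+8+8+4+4)/5 = 6.
E[N | urn 3] = (8+11+3+2)/4 = 6.
E[N] = (6/13)·(23/4) + (3/13)·(6) + (4/13)·(6) = 153/26.

153/26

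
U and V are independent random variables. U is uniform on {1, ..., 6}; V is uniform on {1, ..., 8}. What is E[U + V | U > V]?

7

P(U > V) = 5/16.
Summing (U+V)·P(x,y) over outcomes with U > V gives 35/16.
E[U + V | U > V] = (35/16) / (5/16) = 7.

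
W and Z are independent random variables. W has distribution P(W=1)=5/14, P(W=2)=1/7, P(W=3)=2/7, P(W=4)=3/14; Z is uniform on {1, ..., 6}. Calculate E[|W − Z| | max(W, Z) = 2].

7/9

P(max(W, Z) = 2) = 3/28.
Summing |W−Z|·P(x,y) over outcomes with max(W, Z) = 2 gives 1/12.
E[|W − Z| | max(W, Z) = 2] = (1/12) / (3/28) = 7/9.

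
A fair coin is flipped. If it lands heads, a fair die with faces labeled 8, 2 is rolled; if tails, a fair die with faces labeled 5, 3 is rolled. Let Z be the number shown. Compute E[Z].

9/2

E[Z | heads] = (8+2)/2 = 5.
E[Z | tails] = (5+3)/2 = 4.
By the law of total expectation,
E[Z] = (1/2)·(5) + (1/2)·(4) = 9/2.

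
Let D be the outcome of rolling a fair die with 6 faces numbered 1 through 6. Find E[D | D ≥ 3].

Given D ≥ 3, D is equally likely to be any of {3, 4, 5, 6}.
E[D | D ≥ 3] = (3 + 4 + 5 + 6) / 4 = 9/2.

9/2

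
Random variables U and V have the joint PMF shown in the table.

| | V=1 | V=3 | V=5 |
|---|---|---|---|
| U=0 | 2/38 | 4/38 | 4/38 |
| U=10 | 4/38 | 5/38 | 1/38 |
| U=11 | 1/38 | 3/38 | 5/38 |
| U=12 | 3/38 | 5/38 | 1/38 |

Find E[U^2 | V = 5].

P(V = 5) = 11/38.
Σ U^2·P over the event = 0·(4/38) + 100·(1/38) + 121·(5/38) + 144·(1/38) = 849/38.
E[U^2 | V = 5] = (849/38) / (11/38) = 849/11.

849/11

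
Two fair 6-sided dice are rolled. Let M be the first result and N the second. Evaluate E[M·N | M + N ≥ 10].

P(M + N ≥ 10) = 1/6.
Summing MN·P(x,y) over outcomes with M + N ≥ 10 gives 169/36.
E[M·N | M + N ≥ 10] = (169/36) / (1/6) = 169/6.

169/6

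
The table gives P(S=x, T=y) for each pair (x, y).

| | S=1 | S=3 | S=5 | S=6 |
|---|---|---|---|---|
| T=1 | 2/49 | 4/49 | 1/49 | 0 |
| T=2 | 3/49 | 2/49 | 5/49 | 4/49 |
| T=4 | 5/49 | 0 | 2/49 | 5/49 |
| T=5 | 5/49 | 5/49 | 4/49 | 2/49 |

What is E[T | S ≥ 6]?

38/11

P(S ≥ 6) = 11/49.
Summing T·P(S=x,T=y) over the conditioning event gives 38/49.
E[T | S ≥ 6] = (38/49) / (11/49) = 38/11.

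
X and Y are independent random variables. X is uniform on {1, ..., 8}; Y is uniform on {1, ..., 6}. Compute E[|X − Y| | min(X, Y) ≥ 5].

5/4

Outcomes with min(X, Y) ≥ 5: (5,5), (5,6), (6,5), (6,6), (7,5), (7,6), (8,5), (8,6), each with probability 1/48.
E[|X − Y| | min(X, Y) ≥ 5] = (0 + 1 + 1 + 0 + 2 + 1 + 3 + 2) / 8 = 5/4.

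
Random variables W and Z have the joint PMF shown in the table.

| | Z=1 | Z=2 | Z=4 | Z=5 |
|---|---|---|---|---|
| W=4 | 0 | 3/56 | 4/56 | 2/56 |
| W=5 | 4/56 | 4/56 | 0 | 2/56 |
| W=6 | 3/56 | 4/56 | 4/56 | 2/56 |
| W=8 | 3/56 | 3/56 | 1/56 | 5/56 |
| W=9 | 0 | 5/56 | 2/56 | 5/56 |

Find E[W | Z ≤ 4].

P(Z ≤ 4) = 5/7.
Summing W·P(W=x,Z=y) over the conditioning event gives 253/56.
E[W | Z ≤ 4] = (253/56) / (5/7) = 253/40.

253/40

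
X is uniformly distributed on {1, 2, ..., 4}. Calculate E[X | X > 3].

Given X > 3, X is equally likely to be any of {4}.
E[X | X > 3] = (4) / 1 = 4.

4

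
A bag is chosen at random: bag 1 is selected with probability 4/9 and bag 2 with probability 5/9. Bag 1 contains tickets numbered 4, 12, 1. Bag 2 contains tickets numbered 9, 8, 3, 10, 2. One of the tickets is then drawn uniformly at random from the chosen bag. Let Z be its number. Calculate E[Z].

164/27

E[Z | bag 1] = (4+12+1)/3 = 17/3.
E[Z | bag 2] = (9+8+3+10+2)/5 = 32/5.
E[Z] = (4/9)·(17/3) + (5/9)·(32/5) = 164/27.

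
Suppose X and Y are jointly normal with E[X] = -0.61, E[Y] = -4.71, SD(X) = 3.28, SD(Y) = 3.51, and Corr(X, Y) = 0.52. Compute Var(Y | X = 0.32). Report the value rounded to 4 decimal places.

The conditional variance in a bivariate normal is σ_Y²(1 − ρ²), independent of x.
Var(Y | X=0.32) = (3.51)²·(1 − (0.52)²) = 12.3201·0.7296 = 8.9887.

8.9887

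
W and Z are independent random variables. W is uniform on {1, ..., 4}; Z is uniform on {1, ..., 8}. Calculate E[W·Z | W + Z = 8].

25/2

P(W + Z = 8) = 1/8.
Summing WZ·P(x,y) over outcomes with W + Z = 8 gives 25/16.
E[W·Z | W + Z = 8] = (25/16) / (1/8) = 25/2.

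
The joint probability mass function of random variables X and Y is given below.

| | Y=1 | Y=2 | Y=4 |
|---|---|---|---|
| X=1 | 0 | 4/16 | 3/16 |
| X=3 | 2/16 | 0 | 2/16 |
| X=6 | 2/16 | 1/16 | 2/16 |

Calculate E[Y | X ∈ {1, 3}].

P(X ∈ {1, 3}) = 11/16.
Σ Y·P over the event = 2·(4/16) + 4·(3/16) + 1·(2/16) + 4·(2/16) = 15/8.
E[Y | X ∈ {1, 3}] = (15/8) / (11/16) = 30/11.

30/11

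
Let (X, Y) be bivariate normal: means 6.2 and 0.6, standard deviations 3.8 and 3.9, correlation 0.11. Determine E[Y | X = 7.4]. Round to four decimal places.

0.7355

E[Y | X=x] = μ_Y + ρ(σ_Y/σ_X)(x − μ_X) for jointly normal variables.
E[Y | X=7.4] = 0.6 + (0.11)·(3.9/3.8)·(7.4 − (6.2)) = 0.6 + (0.11289)·(1.2) = 0.7355.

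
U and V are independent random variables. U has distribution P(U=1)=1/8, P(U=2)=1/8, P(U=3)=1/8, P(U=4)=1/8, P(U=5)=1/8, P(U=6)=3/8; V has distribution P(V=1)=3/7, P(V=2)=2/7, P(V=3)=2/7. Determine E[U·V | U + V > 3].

26/3

P(U + V > 3) = 6/7.
Summing UV·P(x,y) over outcomes with U + V > 3 gives 52/7.
E[U·V | U + V > 3] = (52/7) / (6/7) = 26/3.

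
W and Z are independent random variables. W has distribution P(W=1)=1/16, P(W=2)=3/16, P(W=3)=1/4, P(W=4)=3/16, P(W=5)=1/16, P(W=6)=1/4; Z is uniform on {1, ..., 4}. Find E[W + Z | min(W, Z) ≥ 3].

95/12

P(min(W, Z) ≥ 3) = 3/8.
Summing (W+Z)·P(x,y) over outcomes with min(W, Z) ≥ 3 gives 95/32.
E[W + Z | min(W, Z) ≥ 3] = (95/32) / (3/8) = 95/12.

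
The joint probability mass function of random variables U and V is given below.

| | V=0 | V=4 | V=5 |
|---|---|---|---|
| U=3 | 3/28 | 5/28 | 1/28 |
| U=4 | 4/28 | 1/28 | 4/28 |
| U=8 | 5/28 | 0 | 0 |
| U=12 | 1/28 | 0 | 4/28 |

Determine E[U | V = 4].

19/6

P(V = 4) = 3/14.
Σ U·P over the event = 3·(5/28) + 4·(1/28) = 19/28.
E[U | V = 4] = (19/28) / (3/14) = 19/6.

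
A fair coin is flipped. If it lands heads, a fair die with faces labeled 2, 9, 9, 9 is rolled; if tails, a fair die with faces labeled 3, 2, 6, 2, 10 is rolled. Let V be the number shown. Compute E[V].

E[V | heads] = (2+9+9+9)/4 = 29/4.
E[V | tails] = (3+2+6+2+10)/5 = 23/5.
By the law of total expectation,
E[V] = (1/2)·(29/4) + (1/2)·(23/5) = 237/40.

237/40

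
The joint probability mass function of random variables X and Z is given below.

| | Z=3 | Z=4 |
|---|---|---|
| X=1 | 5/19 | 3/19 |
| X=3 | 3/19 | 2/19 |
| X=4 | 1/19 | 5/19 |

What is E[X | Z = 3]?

P(Z = 3) = 9/19.
Σ X·P over the event = 1·(5/19) + 3·(3/19) + 4·(1/19) = 18/19.
E[X | Z = 3] = (18/19) / (9/19) = 2.

2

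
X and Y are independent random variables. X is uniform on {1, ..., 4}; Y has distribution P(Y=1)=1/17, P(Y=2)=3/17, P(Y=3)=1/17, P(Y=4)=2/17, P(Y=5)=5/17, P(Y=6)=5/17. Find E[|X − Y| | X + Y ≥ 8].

P(X + Y ≥ 8) = 27/68.
Summing |X−Y|·P(x,y) over outcomes with X + Y ≥ 8 gives 15/17.
E[|X − Y| | X + Y ≥ 8] = (15/17) / (27/68) = 20/9.

20/9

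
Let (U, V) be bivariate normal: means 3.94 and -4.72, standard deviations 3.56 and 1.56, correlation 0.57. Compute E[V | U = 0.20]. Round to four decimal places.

-5.6542

For a bivariate normal, E[V | U=x] = μ_V + ρ·(σ_V/σ_U)·(x − μ_U).
E[V | U=0.20] = -4.72 + (0.57)·(1.56/3.56)·(0.20 − (3.94)) = -4.72 + (0.24978)·(-3.74) = -5.6542.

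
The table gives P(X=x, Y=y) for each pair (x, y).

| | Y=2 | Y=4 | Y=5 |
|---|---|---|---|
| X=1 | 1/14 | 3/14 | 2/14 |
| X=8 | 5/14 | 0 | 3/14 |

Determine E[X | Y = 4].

1

P(Y = 4) = 3/14.
Σ X·P over the event = 1·(3/14) = 3/14.
E[X | Y = 4] = (3/14) / (3/14) = 1.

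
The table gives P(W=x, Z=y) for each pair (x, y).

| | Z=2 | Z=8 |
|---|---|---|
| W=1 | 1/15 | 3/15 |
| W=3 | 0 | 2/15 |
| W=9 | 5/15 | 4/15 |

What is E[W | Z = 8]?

5

P(Z = 8) = 3/5.
Σ W·P over the event = 1·(3/15) + 3·(2/15) + 9·(4/15) = 3.
E[W | Z = 8] = (3) / (3/5) = 5.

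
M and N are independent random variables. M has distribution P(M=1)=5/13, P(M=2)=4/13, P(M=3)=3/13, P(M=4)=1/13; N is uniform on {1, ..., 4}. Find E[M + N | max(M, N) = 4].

P(max(M, N) = 4) = 4/13.
Summing (M+N)·P(x,y) over outcomes with max(M, N) = 4 gives 24/13.
E[M + N | max(M, N) = 4] = (24/13) / (4/13) = 6.

6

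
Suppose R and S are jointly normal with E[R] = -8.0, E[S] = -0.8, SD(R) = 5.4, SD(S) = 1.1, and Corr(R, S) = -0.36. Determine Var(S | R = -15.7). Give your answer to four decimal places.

Var(S | R=x) = (1 − ρ²)·σ_S².
Var(S | R=-15.7) = (1.1)²·(1 − (-0.36)²) = 1.21·0.8704 = 1.0532.

1.0532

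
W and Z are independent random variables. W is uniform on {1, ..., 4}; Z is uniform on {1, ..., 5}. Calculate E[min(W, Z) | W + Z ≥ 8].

11/3

Outcomes with W + Z ≥ 8: (3,5), (4,4), (4,5), each with probability 1/20.
E[min(W, Z) | W + Z ≥ 8] = (3 + 4 + 4) / 3 = 11/3.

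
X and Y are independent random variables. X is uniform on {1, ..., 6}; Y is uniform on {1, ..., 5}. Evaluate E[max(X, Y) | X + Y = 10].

P(X + Y = 10) = 1/15.
Summing max(X,Y)·P(x,y) over outcomes with X + Y = 10 gives 11/30.
E[max(X, Y) | X + Y = 10] = (11/30) / (1/15) = 11/2.

11/2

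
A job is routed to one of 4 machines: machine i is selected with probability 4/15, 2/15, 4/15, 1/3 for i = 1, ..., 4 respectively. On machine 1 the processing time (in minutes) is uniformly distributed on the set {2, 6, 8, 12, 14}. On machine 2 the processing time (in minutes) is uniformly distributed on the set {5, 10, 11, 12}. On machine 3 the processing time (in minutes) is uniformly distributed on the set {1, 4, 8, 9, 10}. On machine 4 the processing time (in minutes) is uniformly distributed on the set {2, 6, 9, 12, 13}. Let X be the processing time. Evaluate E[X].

E[X | machine 1] = (2+6+8+12+14)/5 = 42/5.
E[X | machine 2] = (5+10+11+12)/4 = 19/2.
E[X | machine 3] = (1+4+8+9+10)/5 = 32/5.
E[X | machine 4] = (2+6+9+12+13)/5 = 42/5.
E[X] = (4/15)·(42/5) + (2/15)·(19/2) + (4/15)·(32/5) + (1/3)·(42/5) = 601/75.

601/75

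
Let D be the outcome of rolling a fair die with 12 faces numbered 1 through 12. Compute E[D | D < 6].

Given D < 6, D is equally likely to be any of {1, 2, 3, 4, 5}.
E[D | D < 6] = (1 + 2 + 3 + 4 + 5) / 5 = 3.

3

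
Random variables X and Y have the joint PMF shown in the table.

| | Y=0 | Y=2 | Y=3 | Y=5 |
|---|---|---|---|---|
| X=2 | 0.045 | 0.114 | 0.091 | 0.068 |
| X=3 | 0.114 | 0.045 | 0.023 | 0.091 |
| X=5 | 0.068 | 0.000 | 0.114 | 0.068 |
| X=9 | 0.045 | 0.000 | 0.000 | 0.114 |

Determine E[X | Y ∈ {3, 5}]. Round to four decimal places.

P(Y ∈ {3, 5}) = 0.569.
Σ X·P over the event = 2·(0.091) + 2·(0.068) + 3·(0.023) + 3·(0.091) + 5·(0.114) + 5·(0.068) + 9·(0.114) = 2.596.
E[X | Y ∈ {3, 5}] = (2.596) / (0.569) = 4.5624.

4.5624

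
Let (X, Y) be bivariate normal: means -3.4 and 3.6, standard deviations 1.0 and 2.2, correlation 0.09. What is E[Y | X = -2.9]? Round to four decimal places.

3.6990

The regression of Y on X has slope ρ·σ_Y/σ_X and passes through (μ_X, μ_Y).
E[Y | X=-2.9] = 3.6 + (0.09)·(2.2/1.0)·(-2.9 − (-3.4)) = 3.6 + (0.198)·(0.5) = 3.6990.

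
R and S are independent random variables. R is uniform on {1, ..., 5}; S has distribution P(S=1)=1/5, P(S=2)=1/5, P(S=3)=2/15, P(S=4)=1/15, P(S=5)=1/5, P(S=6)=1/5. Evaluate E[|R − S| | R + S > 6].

80/37

P(R + S > 6) = 37/75.
Summing |R−S|·P(x,y) over outcomes with R + S > 6 gives 16/15.
E[|R − S| | R + S > 6] = (16/15) / (37/75) = 80/37.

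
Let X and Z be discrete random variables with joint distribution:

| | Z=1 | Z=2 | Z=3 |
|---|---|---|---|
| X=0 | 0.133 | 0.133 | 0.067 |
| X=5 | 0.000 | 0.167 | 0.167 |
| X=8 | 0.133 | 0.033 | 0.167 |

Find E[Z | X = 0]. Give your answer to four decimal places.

1.8018

P(X = 0) = 0.333.
Σ Z·P over the event = 1·(0.133) + 2·(0.133) + 3·(0.067) = 0.600.
E[Z | X = 0] = (0.600) / (0.333) = 1.8018.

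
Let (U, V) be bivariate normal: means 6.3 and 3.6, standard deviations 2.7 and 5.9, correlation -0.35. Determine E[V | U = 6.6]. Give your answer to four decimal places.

For a bivariate normal, E[V | U=x] = μ_V + ρ·(σ_V/σ_U)·(x − μ_U).
E[V | U=6.6] = 3.6 + (-0.35)·(5.9/2.7)·(6.6 − (6.3)) = 3.6 + (-0.76481)·(0.3) = 3.3706.

3.3706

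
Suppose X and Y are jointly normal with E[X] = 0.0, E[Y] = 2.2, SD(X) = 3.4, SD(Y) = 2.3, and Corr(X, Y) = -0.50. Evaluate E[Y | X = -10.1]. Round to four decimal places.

5.6162

The regression of Y on X has slope ρ·σ_Y/σ_X and passes through (μ_X, μ_Y).
E[Y | X=-10.1] = 2.2 + (-0.50)·(2.3/3.4)·(-10.1 − (0.0)) = 2.2 + (-0.33824)·(-10.1) = 5.6162.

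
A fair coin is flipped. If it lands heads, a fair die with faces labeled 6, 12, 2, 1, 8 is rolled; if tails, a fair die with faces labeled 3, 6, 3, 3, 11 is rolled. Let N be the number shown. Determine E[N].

E[N | heads] = (6+12+2+1+8)/5 = 29/5.
E[N | tails] = (3+6+3+3+11)/5 = 26/5.
E[N] = (1/2)·(29/5) + (1/2)·(26/5) = 11/2.

11/2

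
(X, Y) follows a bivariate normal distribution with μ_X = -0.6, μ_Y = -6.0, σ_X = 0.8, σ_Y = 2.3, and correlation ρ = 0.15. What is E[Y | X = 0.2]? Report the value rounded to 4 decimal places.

-5.6550

E[Y | X=x] = μ_Y + ρ(σ_Y/σ_X)(x − μ_X) for jointly normal variables.
E[Y | X=0.2] = -6.0 + (0.15)·(2.3/0.8)·(0.2 − (-0.6)) = -6.0 + (0.43125)·(0.8) = -5.6550.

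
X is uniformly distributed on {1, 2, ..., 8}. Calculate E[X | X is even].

5

Given X is even, X is equally likely to be any of {2, 4, 6, 8}.
E[X | X is even] = (2 + 4 + 6 + 8) / 4 = 5.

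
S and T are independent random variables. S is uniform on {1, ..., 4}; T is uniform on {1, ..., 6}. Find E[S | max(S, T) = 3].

12/5

Outcomes with max(S, T) = 3: (1,3), (2,3), (3,1), (3,2), (3,3), each with probability 1/24.
E[S | max(S, T) = 3] = (1 + 2 + 3 + 3 + 3) / 5 = 12/5.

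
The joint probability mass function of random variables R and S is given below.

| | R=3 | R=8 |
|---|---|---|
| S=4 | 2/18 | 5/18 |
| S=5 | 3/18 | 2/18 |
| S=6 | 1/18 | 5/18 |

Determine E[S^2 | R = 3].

143/6

P(R = 3) = 1/3.
Σ S^2·P over the event = 16·(2/18) + 25·(3/18) + 36·(1/18) = 143/18.
E[S^2 | R = 3] = (143/18) / (1/3) = 143/6.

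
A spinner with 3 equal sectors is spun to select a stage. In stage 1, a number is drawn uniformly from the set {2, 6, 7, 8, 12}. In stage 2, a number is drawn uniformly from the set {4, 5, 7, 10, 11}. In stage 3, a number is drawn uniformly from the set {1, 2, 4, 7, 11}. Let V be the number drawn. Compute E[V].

E[V | stage 1] = (2+6+7+8+12)/5 = 7.
E[V | stage 2] = (4+5+7+10+11)/5 = 37/5.
E[V | stage 3] = (1+2+4+7+11)/5 = 5.
By the law of total expectation,
E[V] = (1/3)·(7) + (1/3)·(37/5) + (1/3)·(5) = 97/15.

97/15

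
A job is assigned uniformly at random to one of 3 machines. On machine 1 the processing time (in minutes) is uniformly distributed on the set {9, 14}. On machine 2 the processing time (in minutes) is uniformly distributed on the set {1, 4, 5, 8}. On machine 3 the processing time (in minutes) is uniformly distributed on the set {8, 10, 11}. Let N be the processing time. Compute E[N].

77/9

E[N | machine 1] = (9+14)/2 = 23/2.
E[N | machine 2] = (1+4+5+8)/4 = 9/2.
E[N | machine 3] = (8+10+11)/3 = 29/3.
E[N] = (1/3)·(23/2) + (1/3)·(9/2) + (1/3)·(29/3) = 77/9.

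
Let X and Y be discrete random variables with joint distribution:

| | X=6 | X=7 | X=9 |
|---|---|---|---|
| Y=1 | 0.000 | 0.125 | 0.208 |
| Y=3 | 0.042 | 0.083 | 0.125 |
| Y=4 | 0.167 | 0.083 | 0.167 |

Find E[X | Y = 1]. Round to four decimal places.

8.2492

P(Y = 1) = 0.333.
Summing X·P(X=x,Y=y) over the conditioning event gives 2.747.
E[X | Y = 1] = (2.747) / (0.333) = 8.2492.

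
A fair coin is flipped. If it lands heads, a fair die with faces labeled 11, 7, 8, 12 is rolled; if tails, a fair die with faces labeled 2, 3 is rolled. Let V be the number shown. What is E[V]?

6

E[V | heads] = (11+7+8+12)/4 = 19/2.
E[V | tails] = (2+3)/2 = 5/2.
By the law of total expectation,
E[V] = (1/2)·(19/2) + (1/2)·(5/2) = 6.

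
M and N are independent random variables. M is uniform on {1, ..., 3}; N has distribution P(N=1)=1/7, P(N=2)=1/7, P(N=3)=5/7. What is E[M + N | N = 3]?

5

P(N = 3) = 5/7.
Summing (M+N)·P(x,y) over outcomes with N = 3 gives 25/7.
E[M + N | N = 3] = (25/7) / (5/7) = 5.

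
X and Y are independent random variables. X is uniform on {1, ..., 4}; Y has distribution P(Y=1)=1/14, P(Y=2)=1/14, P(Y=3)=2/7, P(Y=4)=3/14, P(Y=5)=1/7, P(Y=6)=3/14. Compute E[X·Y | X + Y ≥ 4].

P(X + Y ≥ 4) = 53/56.
Summing XY·P(x,y) over outcomes with X + Y ≥ 4 gives 545/56.
E[X·Y | X + Y ≥ 4] = (545/56) / (53/56) = 545/53.

545/53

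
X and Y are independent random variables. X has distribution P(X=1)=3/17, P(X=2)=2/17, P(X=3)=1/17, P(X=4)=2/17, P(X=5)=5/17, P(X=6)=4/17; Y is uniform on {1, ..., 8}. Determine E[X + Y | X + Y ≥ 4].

1127/128

P(X + Y ≥ 4) = 16/17.
Summing (X+Y)·P(x,y) over outcomes with X + Y ≥ 4 gives 1127/136.
E[X + Y | X + Y ≥ 4] = (1127/136) / (16/17) = 1127/128.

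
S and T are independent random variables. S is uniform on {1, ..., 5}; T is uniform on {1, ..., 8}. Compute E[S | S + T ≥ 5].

55/17

P(S + T ≥ 5) = 17/20.
Summing S·P(x,y) over outcomes with S + T ≥ 5 gives 11/4.
E[S | S + T ≥ 5] = (11/4) / (17/20) = 55/17.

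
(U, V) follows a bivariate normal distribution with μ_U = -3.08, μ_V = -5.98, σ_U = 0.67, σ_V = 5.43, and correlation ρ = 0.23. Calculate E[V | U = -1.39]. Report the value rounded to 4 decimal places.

-2.8298

E[V | U=x] = μ_V + ρ(σ_V/σ_U)(x − μ_U) for jointly normal variables.
E[V | U=-1.39] = -5.98 + (0.23)·(5.43/0.67)·(-1.39 − (-3.08)) = -5.98 + (1.864)·(1.69) = -2.8298.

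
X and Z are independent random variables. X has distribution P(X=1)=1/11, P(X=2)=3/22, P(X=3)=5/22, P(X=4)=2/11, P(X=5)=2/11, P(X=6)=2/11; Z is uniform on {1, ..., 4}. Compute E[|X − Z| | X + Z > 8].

P(X + Z > 8) = 3/22.
Summing |X−Z|·P(x,y) over outcomes with X + Z > 8 gives 3/11.
E[|X − Z| | X + Z > 8] = (3/11) / (3/22) = 2.

2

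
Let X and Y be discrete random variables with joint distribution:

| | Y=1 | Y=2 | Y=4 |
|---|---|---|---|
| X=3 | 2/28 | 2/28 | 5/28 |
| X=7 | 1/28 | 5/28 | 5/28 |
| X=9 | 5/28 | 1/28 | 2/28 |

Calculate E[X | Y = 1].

P(Y = 1) = 2/7.
Σ X·P over the event = 3·(2/28) + 7·(1/28) + 9·(5/28) = 29/14.
E[X | Y = 1] = (29/14) / (2/7) = 29/4.

29/4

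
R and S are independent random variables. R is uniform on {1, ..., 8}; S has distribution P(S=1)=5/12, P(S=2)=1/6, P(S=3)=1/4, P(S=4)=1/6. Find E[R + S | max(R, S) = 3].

75/16

P(max(R, S) = 3) = 1/6.
Summing (R+S)·P(x,y) over outcomes with max(R, S) = 3 gives 25/32.
E[R + S | max(R, S) = 3] = (25/32) / (1/6) = 75/16.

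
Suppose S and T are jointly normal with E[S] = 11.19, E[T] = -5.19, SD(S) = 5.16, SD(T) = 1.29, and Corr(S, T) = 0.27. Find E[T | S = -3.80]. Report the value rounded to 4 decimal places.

-6.2018

For a bivariate normal, E[T | S=x] = μ_T + ρ·(σ_T/σ_S)·(x − μ_S).
E[T | S=-3.80] = -5.19 + (0.27)·(1.29/5.16)·(-3.80 − (11.19)) = -5.19 + (0.0675)·(-14.99) = -6.2018.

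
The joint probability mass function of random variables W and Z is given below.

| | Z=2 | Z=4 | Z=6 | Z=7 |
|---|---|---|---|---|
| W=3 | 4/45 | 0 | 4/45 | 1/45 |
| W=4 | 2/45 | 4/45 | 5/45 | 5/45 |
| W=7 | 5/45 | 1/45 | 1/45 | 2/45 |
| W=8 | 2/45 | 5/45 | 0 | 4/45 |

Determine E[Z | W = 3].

13/3

P(W = 3) = 1/5.
Σ Z·P over the event = 2·(4/45) + 6·(4/45) + 7·(1/45) = 13/15.
E[Z | W = 3] = (13/15) / (1/5) = 13/3.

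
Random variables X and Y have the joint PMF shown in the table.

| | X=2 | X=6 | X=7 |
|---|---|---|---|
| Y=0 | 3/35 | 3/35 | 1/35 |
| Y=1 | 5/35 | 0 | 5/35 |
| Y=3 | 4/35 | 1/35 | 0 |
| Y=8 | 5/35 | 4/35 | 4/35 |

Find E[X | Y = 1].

9/2

P(Y = 1) = 2/7.
Summing X·P(X=x,Y=y) over the conditioning event gives 9/7.
E[X | Y = 1] = (9/7) / (2/7) = 9/2.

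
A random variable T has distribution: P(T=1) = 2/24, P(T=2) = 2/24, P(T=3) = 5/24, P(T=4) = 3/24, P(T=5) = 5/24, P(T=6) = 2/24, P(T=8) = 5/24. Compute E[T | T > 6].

8

P(T > 6) = 5/24.
Σ over the event: 8·5/24 = 5/3.
E[T | T > 6] = (5/3) / (5/24) = 8.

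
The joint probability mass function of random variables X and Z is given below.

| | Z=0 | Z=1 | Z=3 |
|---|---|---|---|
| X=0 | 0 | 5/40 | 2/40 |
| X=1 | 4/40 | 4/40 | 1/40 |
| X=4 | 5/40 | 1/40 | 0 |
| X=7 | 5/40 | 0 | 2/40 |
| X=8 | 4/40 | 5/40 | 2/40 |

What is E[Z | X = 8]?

P(X = 8) = 11/40.
Σ Z·P over the event = 0·(4/40) + 1·(5/40) + 3·(2/40) = 11/40.
E[Z | X = 8] = (11/40) / (11/40) = 1.

1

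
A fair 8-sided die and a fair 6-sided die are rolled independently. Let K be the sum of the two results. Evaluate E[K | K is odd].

8

P(K is odd) = 1/2.
Σ over the event: 3·1/24 + 5·1/12 + 7·1/8 + 9·1/8 + 11·1/12 + 13·1/24 = 4.
E[K | K is odd] = (4) / (1/2) = 8.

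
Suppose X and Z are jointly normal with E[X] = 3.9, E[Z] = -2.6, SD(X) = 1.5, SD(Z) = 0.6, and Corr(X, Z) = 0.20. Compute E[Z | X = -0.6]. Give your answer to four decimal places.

-2.9600

For a bivariate normal, E[Z | X=x] = μ_Z + ρ·(σ_Z/σ_X)·(x − μ_X).
E[Z | X=-0.6] = -2.6 + (0.20)·(0.6/1.5)·(-0.6 − (3.9)) = -2.6 + (0.08)·(-4.5) = -2.9600.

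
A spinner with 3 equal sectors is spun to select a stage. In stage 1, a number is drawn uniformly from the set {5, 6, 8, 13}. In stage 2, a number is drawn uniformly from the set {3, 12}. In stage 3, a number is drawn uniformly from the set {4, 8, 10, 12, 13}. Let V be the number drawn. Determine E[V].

83/10

E[V | stage 1] = (5+6+8+13)/4 = 8.
E[V | stage 2] = (3+12)/2 = 15/2.
E[V | stage 3] = (4+8+10+12+13)/5 = 47/5.
By the law of total expectation,
E[V] = (1/3)·(8) + (1/3)·(15/2) + (1/3)·(47/5) = 83/10.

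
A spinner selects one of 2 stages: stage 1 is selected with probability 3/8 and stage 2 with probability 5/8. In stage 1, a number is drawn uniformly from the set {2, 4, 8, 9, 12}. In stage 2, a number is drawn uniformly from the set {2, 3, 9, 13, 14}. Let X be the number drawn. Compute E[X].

31/4

E[X | stage 1] = (2+4+8+9+12)/5 = 7.
E[X | stage 2] = (2+3+9+13+14)/5 = 41/5.
E[X] = (3/8)·(7) + (5/8)·(41/5) = 31/4.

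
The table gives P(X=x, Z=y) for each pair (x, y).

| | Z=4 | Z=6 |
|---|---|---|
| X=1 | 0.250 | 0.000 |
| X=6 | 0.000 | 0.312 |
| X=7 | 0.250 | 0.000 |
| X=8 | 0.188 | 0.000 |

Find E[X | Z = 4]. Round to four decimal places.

P(Z = 4) = 0.688.
Σ X·P over the event = 1·(0.250) + 7·(0.250) + 8·(0.188) = 3.504.
E[X | Z = 4] = (3.504) / (0.688) = 5.0930.

5.0930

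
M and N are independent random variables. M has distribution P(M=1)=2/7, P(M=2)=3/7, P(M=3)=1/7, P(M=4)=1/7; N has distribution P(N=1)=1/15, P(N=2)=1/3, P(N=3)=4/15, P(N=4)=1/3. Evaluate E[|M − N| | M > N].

27/19

P(M > N) = 19/105.
Summing |M−N|·P(x,y) over outcomes with M > N gives 9/35.
E[|M − N| | M > N] = (9/35) / (19/105) = 27/19.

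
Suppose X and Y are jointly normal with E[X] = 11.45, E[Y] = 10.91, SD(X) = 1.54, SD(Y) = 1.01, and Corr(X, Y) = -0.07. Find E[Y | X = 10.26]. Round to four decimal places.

For a bivariate normal, E[Y | X=x] = μ_Y + ρ·(σ_Y/σ_X)·(x − μ_X).
E[Y | X=10.26] = 10.91 + (-0.07)·(1.01/1.54)·(10.26 − (11.45)) = 10.91 + (-0.045909)·(-1.19) = 10.9646.

10.9646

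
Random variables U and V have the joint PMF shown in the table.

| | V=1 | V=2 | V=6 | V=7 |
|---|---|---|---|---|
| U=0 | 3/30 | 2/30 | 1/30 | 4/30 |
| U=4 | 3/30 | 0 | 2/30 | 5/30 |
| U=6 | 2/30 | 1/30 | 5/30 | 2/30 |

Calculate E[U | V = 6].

P(V = 6) = 4/15.
Summing U·P(U=x,V=y) over the conditioning event gives 19/15.
E[U | V = 6] = (19/15) / (4/15) = 19/4.

19/4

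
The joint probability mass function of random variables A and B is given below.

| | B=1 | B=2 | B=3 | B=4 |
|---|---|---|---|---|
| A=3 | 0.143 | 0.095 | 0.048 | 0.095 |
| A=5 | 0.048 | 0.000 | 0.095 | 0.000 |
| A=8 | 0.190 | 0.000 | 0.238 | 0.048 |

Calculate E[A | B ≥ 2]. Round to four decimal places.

5.6171

P(B ≥ 2) = 0.619.
Σ A·P over the event = 3·(0.095) + 3·(0.048) + 3·(0.095) + 5·(0.095) + 8·(0.238) + 8·(0.048) = 3.477.
E[A | B ≥ 2] = (3.477) / (0.619) = 5.6171.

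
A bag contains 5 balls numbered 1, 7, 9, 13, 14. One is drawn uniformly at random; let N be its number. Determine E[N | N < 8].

4

P(N < 8) = 2/5.
Σ over the event: 1·1/5 + 7·1/5 = 8/5.
E[N | N < 8] = (8/5) / (2/5) = 4.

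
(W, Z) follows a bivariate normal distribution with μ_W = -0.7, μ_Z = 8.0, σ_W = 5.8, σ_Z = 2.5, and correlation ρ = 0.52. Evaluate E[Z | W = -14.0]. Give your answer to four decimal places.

5.0190

E[Z | W=x] = μ_Z + ρ(σ_Z/σ_W)(x − μ_W) for jointly normal variables.
E[Z | W=-14.0] = 8.0 + (0.52)·(2.5/5.8)·(-14.0 − (-0.7)) = 8.0 + (0.224138)·(-13.3) = 5.0190.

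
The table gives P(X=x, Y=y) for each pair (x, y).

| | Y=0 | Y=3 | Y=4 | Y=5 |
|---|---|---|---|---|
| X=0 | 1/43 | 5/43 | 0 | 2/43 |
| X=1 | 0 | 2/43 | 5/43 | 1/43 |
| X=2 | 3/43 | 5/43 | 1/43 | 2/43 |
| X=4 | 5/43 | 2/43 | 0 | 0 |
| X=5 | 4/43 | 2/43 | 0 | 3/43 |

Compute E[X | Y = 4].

P(Y = 4) = 6/43.
Σ X·P over the event = 1·(5/43) + 2·(1/43) = 7/43.
E[X | Y = 4] = (7/43) / (6/43) = 7/6.

7/6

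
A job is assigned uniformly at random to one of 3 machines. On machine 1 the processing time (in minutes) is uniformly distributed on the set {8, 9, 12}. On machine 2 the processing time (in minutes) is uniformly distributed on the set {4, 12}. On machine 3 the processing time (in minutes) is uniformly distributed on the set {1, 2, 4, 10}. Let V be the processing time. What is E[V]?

263/36

E[V | machine 1] = (8+9+12)/3 = 29/3.
E[V | machine 2] = (4+12)/2 = 8.
E[V | machine 3] = (1+2+4+10)/4 = 17/4.
By the law of total expectation,
E[V] = (1/3)·(29/3) + (1/3)·(8) + (1/3)·(17/4) = 263/36.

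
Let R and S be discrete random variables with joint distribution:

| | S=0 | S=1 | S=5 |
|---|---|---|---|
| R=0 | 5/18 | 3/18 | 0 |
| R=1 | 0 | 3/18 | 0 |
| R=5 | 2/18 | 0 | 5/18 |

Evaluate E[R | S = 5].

P(S = 5) = 5/18.
Σ R·P over the event = 5·(5/18) = 25/18.
E[R | S = 5] = (25/18) / (5/18) = 5.

5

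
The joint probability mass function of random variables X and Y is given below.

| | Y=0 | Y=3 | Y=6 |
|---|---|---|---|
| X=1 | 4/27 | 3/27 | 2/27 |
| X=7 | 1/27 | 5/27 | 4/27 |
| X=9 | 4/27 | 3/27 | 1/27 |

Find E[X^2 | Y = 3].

P(Y = 3) = 11/27.
Σ X^2·P over the event = 1·(3/27) + 49·(5/27) + 81·(3/27) = 491/27.
E[X^2 | Y = 3] = (491/27) / (11/27) = 491/11.

491/11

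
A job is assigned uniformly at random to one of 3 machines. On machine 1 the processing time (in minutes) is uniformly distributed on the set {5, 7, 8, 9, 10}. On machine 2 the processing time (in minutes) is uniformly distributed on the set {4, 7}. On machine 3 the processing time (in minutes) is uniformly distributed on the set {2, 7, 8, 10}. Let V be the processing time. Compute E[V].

E[V | machine 1] = (5+7+8+9+10)/5 = 39/5.
E[V | machine 2] = (4+7)/2 = 11/2.
E[V | machine 3] = (2+7+8+10)/4 = 27/4.
E[V] = (1/3)·(39/5) + (1/3)·(11/2) + (1/3)·(27/4) = 401/60.

401/60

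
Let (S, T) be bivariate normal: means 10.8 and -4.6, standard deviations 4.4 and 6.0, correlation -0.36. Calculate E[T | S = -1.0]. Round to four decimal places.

The regression of T on S has slope ρ·σ_T/σ_S and passes through (μ_S, μ_T).
E[T | S=-1.0] = -4.6 + (-0.36)·(6.0/4.4)·(-1.0 − (10.8)) = -4.6 + (-0.49091)·(-11.8) = 1.1927.

1.1927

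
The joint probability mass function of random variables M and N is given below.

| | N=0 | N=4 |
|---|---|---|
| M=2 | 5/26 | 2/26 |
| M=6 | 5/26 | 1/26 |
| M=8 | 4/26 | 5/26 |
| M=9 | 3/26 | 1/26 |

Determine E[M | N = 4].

P(N = 4) = 9/26.
Σ M·P over the event = 2·(2/26) + 6·(1/26) + 8·(5/26) + 9·(1/26) = 59/26.
E[M | N = 4] = (59/26) / (9/26) = 59/9.

59/9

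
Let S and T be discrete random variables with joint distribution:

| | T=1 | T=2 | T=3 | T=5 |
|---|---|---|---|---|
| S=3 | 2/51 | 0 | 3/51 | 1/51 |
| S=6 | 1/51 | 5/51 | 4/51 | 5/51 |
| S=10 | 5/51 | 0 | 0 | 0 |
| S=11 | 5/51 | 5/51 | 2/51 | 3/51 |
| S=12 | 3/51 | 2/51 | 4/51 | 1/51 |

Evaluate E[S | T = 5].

39/5

P(T = 5) = 10/51.
Σ S·P over the event = 3·(1/51) + 6·(5/51) + 11·(3/51) + 12·(1/51) = 26/17.
E[S | T = 5] = (26/17) / (10/51) = 39/5.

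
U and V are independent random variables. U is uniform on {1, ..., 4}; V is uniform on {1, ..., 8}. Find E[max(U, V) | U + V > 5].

127/22

P(U + V > 5) = 11/16.
Summing max(U,V)·P(x,y) over outcomes with U + V > 5 gives 127/32.
E[max(U, V) | U + V > 5] = (127/32) / (11/16) = 127/22.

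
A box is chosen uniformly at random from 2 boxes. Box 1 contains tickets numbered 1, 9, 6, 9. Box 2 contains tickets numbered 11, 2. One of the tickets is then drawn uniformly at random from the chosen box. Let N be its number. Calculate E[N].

51/8

E[N | box 1] = (1+9+6+9)/4 = 25/4.
E[N | box 2] = (11+2)/2 = 13/2.
By the law of total expectation,
E[N] = (1/2)·(25/4) + (1/2)·(13/2) = 51/8.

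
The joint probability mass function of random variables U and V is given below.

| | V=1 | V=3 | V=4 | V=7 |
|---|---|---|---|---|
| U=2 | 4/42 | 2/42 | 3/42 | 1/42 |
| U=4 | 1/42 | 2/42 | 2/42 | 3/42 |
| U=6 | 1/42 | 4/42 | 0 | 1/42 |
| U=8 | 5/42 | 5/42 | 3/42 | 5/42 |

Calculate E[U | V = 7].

6

P(V = 7) = 5/21.
Σ U·P over the event = 2·(1/42) + 4·(3/42) + 6·(1/42) + 8·(5/42) = 10/7.
E[U | V = 7] = (10/7) / (5/21) = 6.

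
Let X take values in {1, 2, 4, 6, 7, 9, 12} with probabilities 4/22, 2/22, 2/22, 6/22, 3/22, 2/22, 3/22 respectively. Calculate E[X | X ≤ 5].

P(X ≤ 5) = 4/11.
Σ over the event: 1·2/11 + 2·1/11 + 4·1/11 = 8/11.
E[X | X ≤ 5] = (8/11) / (4/11) = 2.

2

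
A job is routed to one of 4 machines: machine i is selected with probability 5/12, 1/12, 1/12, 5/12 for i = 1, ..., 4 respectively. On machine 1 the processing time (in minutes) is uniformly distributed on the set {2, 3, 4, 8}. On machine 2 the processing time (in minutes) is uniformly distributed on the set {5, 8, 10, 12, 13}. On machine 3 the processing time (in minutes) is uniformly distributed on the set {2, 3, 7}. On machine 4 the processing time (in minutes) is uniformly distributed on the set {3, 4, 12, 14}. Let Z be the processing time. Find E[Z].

E[Z | machine 1] = (2+3+4+8)/4 = 17/4.
E[Z | machine 2] = (5+8+10+12+13)/5 = 48/5.
E[Z | machine 3] = (2+3+7)/3 = 4.
E[Z | machine 4] = (3+4+12+14)/4 = 33/4.
E[Z] = (5/12)·(17/4) + (1/12)·(48/5) + (1/12)·(4) + (5/12)·(33/4) = 761/120.

761/120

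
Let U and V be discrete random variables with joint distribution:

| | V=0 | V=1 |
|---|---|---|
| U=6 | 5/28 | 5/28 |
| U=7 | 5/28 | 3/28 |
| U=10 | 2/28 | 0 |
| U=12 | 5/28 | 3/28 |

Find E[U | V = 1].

P(V = 1) = 11/28.
Σ U·P over the event = 6·(5/28) + 7·(3/28) + 12·(3/28) = 87/28.
E[U | V = 1] = (87/28) / (11/28) = 87/11.

87/11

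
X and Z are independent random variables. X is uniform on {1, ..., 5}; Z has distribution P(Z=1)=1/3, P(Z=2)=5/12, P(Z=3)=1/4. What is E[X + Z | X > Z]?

207/37

P(X > Z) = 37/60.
Summing (X+Z)·P(x,y) over outcomes with X > Z gives 69/20.
E[X + Z | X > Z] = (69/20) / (37/60) = 207/37.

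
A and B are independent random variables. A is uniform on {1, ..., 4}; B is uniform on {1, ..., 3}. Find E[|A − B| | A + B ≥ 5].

4/3

Outcomes with A + B ≥ 5: (2,3), (3,2), (3,3), (4,1), (4,2), (4,3), each with probability 1/12.
E[|A − B| | A + B ≥ 5] = (1 + 1 + 0 + 3 + 2 + 1) / 6 = 4/3.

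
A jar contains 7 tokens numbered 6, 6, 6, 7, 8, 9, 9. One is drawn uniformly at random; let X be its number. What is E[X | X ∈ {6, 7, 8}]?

33/5

P(X ∈ {6, 7, 8}) = 5/7.
Σ over the event: 6·3/7 + 7·1/7 + 8·1/7 = 33/7.
E[X | X ∈ {6, 7, 8}] = (33/7) / (5/7) = 33/5.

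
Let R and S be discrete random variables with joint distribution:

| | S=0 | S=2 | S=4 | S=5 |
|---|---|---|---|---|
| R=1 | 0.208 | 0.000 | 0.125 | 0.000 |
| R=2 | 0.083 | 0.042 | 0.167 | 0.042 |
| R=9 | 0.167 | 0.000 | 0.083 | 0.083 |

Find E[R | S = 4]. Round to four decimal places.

P(S = 4) = 0.375.
Σ R·P over the event = 1·(0.125) + 2·(0.167) + 9·(0.083) = 1.206.
E[R | S = 4] = (1.206) / (0.375) = 3.2160.

3.2160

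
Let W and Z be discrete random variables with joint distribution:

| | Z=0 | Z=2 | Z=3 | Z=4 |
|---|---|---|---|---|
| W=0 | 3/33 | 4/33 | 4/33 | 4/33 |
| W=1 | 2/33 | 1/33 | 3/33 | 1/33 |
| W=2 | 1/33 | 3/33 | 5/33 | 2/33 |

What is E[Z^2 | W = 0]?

P(W = 0) = 5/11.
Σ Z^2·P over the event = 0·(3/33) + 4·(4/33) + 9·(4/33) + 16·(4/33) = 116/33.
E[Z^2 | W = 0] = (116/33) / (5/11) = 116/15.

116/15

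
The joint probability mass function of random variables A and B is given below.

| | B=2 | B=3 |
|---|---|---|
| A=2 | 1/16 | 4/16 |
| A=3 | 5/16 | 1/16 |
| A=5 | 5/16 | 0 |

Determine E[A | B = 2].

P(B = 2) = 11/16.
Summing A·P(A=x,B=y) over the conditioning event gives 21/8.
E[A | B = 2] = (21/8) / (11/16) = 42/11.

42/11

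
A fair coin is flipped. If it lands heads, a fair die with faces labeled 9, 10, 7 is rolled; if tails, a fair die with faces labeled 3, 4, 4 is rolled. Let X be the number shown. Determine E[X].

37/6

E[X | heads] = (9+10+7)/3 = 26/3.
E[X | tails] = (3+4+4)/3 = 11/3.
E[X] = (1/2)·(26/3) + (1/2)·(11/3) = 37/6.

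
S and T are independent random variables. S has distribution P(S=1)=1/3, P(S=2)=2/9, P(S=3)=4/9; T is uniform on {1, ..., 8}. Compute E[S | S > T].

P(S > T) = 5/36.
Summing S·P(x,y) over outcomes with S > T gives 7/18.
E[S | S > T] = (7/18) / (5/36) = 14/5.

14/5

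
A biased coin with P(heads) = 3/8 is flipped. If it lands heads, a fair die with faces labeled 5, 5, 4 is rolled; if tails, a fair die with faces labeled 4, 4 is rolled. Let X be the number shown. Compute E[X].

17/4

E[X | heads] = (5+5+4)/3 = 14/3.
E[X | tails] = (4+4)/2 = 4.
By the law of total expectation,
E[X] = (3/8)·(14/3) + (5/8)·(4) = 17/4.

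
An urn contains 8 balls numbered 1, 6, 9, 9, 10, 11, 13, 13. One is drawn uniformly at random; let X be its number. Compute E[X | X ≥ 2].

P(X ≥ 2) = 7/8.
Σ over the event: 6·1/8 + 9·1/4 + 10·1/8 + 11·1/8 + 13·1/4 = 71/8.
E[X | X ≥ 2] = (71/8) / (7/8) = 71/7.

71/7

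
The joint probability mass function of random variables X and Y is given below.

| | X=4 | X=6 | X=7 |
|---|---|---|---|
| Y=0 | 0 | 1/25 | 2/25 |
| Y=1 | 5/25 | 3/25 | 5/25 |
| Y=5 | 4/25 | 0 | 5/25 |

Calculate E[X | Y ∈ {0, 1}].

93/16

P(Y ∈ {0, 1}) = 16/25.
Σ X·P over the event = 4·(5/25) + 6·(1/25) + 6·(3/25) + 7·(2/25) + 7·(5/25) = 93/25.
E[X | Y ∈ {0, 1}] = (93/25) / (16/25) = 93/16.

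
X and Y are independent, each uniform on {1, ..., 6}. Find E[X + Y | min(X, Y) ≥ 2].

P(min(X, Y) ≥ 2) = 25/36.
Summing (X+Y)·P(x,y) over outcomes with min(X, Y) ≥ 2 gives 50/9.
E[X + Y | min(X, Y) ≥ 2] = (50/9) / (25/36) = 8.

8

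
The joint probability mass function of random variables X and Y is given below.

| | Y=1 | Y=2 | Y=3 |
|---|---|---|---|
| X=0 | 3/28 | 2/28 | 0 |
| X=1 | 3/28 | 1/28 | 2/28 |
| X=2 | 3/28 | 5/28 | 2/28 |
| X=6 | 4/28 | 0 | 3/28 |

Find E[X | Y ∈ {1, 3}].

P(Y ∈ {1, 3}) = 5/7.
Σ X·P over the event = 0·(3/28) + 1·(3/28) + 1·(2/28) + 2·(3/28) + 2·(2/28) + 6·(4/28) + 6·(3/28) = 57/28.
E[X | Y ∈ {1, 3}] = (57/28) / (5/7) = 57/20.

57/20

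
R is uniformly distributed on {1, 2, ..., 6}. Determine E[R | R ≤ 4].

Given R ≤ 4, R is equally likely to be any of {1, 2, 3, 4}.
E[R | R ≤ 4] = (1 + 2 + 3 + 4) / 4 = 5/2.

5/2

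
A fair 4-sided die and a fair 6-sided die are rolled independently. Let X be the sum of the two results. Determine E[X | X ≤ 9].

P(X ≤ 9) = 23/24.
Σ over the event: 2·1/24 + 3·1/12 + 4·1/8 + 5·1/6 + 6·1/6 + 7·1/6 + 8·1/8 + 9·1/12 = 67/12.
E[X | X ≤ 9] = (67/12) / (23/24) = 134/23.

134/23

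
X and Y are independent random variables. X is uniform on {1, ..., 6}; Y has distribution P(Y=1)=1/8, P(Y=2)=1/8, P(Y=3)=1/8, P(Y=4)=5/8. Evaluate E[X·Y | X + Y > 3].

P(X + Y > 3) = 15/16.
Summing XY·P(x,y) over outcomes with X + Y > 3 gives 541/48.
E[X·Y | X + Y > 3] = (541/48) / (15/16) = 541/45.

541/45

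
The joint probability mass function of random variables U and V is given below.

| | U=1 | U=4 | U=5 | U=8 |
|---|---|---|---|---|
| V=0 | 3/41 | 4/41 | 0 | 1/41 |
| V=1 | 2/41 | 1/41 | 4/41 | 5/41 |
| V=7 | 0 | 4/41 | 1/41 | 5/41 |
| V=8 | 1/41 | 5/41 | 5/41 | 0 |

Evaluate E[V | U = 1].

5/3

P(U = 1) = 6/41.
Σ V·P over the event = 0·(3/41) + 1·(2/41) + 8·(1/41) = 10/41.
E[V | U = 1] = (10/41) / (6/41) = 5/3.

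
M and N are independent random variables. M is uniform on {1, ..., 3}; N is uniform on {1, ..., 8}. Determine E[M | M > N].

Outcomes with M > N: (2,1), (3,1), (3,2), each with probability 1/24.
E[M | M > N] = (2 + 3 + 3) / 3 = 8/3.

8/3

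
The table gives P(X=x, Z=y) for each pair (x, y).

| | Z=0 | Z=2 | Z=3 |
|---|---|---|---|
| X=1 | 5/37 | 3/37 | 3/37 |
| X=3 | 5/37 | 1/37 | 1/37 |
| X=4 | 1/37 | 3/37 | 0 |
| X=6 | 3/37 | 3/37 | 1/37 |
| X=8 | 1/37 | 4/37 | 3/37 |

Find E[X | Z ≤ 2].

P(Z ≤ 2) = 29/37.
Summing X·P(X=x,Z=y) over the conditioning event gives 118/37.
E[X | Z ≤ 2] = (118/37) / (29/37) = 118/29.

118/29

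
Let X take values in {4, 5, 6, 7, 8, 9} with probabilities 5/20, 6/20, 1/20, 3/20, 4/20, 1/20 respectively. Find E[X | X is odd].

P(X is odd) = 1/2.
Σ over the event: 5·3/10 + 7·3/20 + 9·1/20 = 3.
E[X | X is odd] = (3) / (1/2) = 6.

6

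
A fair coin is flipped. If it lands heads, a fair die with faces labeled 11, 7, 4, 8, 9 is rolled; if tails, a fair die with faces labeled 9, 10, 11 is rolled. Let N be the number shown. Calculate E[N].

89/10

E[N | heads] = (11+7+4+8+9)/5 = 39/5.
E[N | tails] = (9+10+11)/3 = 10.
By the law of total expectation,
E[N] = (1/2)·(39/5) + (1/2)·(10) = 89/10.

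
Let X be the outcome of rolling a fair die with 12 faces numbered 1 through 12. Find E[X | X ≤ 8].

Given X ≤ 8, X is equally likely to be any of {1, 2, 3, 4, 5, 6, 7, 8}.
E[X | X ≤ 8] = (1 + 2 + 3 + 4 + 5 + 6 + 7 + 8) / 8 = 9/2.

9/2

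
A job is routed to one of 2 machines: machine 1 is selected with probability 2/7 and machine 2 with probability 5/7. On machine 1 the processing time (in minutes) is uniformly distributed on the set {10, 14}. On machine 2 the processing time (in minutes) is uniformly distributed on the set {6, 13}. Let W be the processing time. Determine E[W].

E[W | machine 1] = (10+14)/2 = 12.
E[W | machine 2] = (6+13)/2 = 19/2.
E[W] = (2/7)·(12) + (5/7)·(19/2) = 143/14.

143/14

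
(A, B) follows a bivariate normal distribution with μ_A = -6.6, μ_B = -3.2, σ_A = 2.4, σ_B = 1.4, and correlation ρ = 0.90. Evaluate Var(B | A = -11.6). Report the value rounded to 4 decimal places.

0.3724

Var(B | A=x) = (1 − ρ²)·σ_B².
Var(B | A=-11.6) = (1.4)²·(1 − (0.90)²) = 1.96·0.19 = 0.3724.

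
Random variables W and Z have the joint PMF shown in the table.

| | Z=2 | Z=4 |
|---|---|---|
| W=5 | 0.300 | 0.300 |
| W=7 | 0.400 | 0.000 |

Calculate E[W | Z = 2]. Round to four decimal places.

P(Z = 2) = 0.700.
Σ W·P over the event = 5·(0.300) + 7·(0.400) = 4.300.
E[W | Z = 2] = (4.300) / (0.700) = 6.1429.

6.1429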